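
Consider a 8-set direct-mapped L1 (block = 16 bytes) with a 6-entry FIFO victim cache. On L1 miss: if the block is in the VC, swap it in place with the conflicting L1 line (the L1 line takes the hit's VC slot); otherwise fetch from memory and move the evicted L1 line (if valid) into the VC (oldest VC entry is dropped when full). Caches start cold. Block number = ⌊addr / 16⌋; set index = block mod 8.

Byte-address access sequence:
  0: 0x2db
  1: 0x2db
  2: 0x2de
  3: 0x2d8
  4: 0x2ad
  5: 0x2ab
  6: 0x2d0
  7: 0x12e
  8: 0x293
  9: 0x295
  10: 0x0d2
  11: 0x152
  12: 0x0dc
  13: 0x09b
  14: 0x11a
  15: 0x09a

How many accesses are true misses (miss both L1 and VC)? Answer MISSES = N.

#0 0x2db→b45/s5 MISS; vc=[]
#1 0x2db→b45/s5 L1-HIT; vc=[]
#2 0x2de→b45/s5 L1-HIT; vc=[]
#3 0x2d8→b45/s5 L1-HIT; vc=[]
#4 0x2ad→b42/s2 MISS; vc=[]
#5 0x2ab→b42/s2 L1-HIT; vc=[]
#6 0x2d0→b45/s5 L1-HIT; vc=[]
#7 0x12e→b18/s2 MISS; vc=[42]
#8 0x293→b41/s1 MISS; vc=[42]
#9 0x295→b41/s1 L1-HIT; vc=[42]
#10 0xd2→b13/s5 MISS; vc=[42,45]
#11 0x152→b21/s5 MISS; vc=[42,45,13]
#12 0xdc→b13/s5 VC-HIT; vc=[42,45,21]
#13 0x9b→b9/s1 MISS; vc=[42,45,21,41]
#14 0x11a→b17/s1 MISS; vc=[42,45,21,41,9]
#15 0x9a→b9/s1 VC-HIT; vc=[42,45,21,41,17]

MISSES = 8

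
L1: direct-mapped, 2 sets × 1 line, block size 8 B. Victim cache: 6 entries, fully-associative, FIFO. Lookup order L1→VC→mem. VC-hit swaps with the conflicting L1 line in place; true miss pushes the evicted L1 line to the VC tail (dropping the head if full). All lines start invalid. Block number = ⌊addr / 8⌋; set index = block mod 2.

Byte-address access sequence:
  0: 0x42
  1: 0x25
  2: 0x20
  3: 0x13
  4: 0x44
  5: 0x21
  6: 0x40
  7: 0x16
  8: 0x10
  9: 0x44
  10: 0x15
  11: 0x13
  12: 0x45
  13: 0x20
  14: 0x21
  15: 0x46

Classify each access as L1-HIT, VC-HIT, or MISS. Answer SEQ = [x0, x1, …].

  [0] addr=0x42 blk=8 s=0: MISS | VC []
  [1] addr=0x25 blk=4 s=0: MISS | VC [8]
  [2] addr=0x20 blk=4 s=0: L1-HIT | VC [8]
  [3] addr=0x13 blk=2 s=0: MISS | VC [8, 4]
  [4] addr=0x44 blk=8 s=0: VC-HIT | VC [2, 4]
  [5] addr=0x21 blk=4 s=0: VC-HIT | VC [2, 8]
  [6] addr=0x40 blk=8 s=0: VC-HIT | VC [2, 4]
  [7] addr=0x16 blk=2 s=0: VC-HIT | VC [8, 4]
  [8] addr=0x10 blk=2 s=0: L1-HIT | VC [8, 4]
  [9] addr=0x44 blk=8 s=0: VC-HIT | VC [2, 4]
  [10] addr=0x15 blk=2 s=0: VC-HIT | VC [8, 4]
  [11] addr=0x13 blk=2 s=0: L1-HIT | VC [8, 4]
  [12] addr=0x45 blk=8 s=0: VC-HIT | VC [2, 4]
  [13] addr=0x20 blk=4 s=0: VC-HIT | VC [2, 8]
  [14] addr=0x21 blk=4 s=0: L1-HIT | VC [2, 8]
  [15] addr=0x46 blk=8 s=0: VC-HIT | VC [2, 4]

SEQ = [MISS, MISS, L1-HIT, MISS, VC-HIT, VC-HIT, VC-HIT, VC-HIT, L1-HIT, VC-HIT, VC-HIT, L1-HIT, VC-HIT, VC-HIT, L1-HIT, VC-HIT]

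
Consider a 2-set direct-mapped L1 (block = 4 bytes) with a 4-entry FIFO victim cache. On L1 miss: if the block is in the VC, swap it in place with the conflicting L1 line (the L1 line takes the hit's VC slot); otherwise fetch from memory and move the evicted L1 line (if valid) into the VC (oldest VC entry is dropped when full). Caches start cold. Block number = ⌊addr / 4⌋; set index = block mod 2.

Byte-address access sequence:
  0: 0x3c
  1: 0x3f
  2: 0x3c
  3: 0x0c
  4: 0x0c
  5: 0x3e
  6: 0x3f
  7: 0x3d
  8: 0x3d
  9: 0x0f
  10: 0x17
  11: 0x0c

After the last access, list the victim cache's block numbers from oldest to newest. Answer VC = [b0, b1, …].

0: 0x3c (blk 15, set 1) → MISS  vc=[]
1: 0x3f (blk 15, set 1) → L1-HIT  vc=[]
2: 0x3c (blk 15, set 1) → L1-HIT  vc=[]
3: 0xc (blk 3, set 1) → MISS  vc=[15]
4: 0xc (blk 3, set 1) → L1-HIT  vc=[15]
5: 0x3e (blk 15, set 1) → VC-HIT  vc=[3]
6: 0x3f (blk 15, set 1) → L1-HIT  vc=[3]
7: 0x3d (blk 15, set 1) → L1-HIT  vc=[3]
8: 0x3d (blk 15, set 1) → L1-HIT  vc=[3]
9: 0xf (blk 3, set 1) → VC-HIT  vc=[15]
10: 0x17 (blk 5, set 1) → MISS  vc=[15, 3]
11: 0xc (blk 3, set 1) → VC-HIT  vc=[15, 5]

VC = [15, 5]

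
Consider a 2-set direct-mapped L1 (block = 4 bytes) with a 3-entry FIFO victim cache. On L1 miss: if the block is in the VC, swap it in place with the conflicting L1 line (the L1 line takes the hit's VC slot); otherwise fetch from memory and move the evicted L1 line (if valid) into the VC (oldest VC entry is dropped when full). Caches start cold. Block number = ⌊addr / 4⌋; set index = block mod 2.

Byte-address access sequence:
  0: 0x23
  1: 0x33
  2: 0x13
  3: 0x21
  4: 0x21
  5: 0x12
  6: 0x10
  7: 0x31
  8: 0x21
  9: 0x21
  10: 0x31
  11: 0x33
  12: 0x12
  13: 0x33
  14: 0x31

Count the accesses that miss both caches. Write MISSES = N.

0: 0x23 (blk 8, set 0) → MISS  vc=[]
1: 0x33 (blk 12, set 0) → MISS  vc=[8]
2: 0x13 (blk 4, set 0) → MISS  vc=[8, 12]
3: 0x21 (blk 8, set 0) → VC-HIT  vc=[4, 12]
4: 0x21 (blk 8, set 0) → L1-HIT  vc=[4, 12]
5: 0x12 (blk 4, set 0) → VC-HIT  vc=[8, 12]
6: 0x10 (blk 4, set 0) → L1-HIT  vc=[8, 12]
7: 0x31 (blk 12, set 0) → VC-HIT  vc=[8, 4]
8: 0x21 (blk 8, set 0) → VC-HIT  vc=[12, 4]
9: 0x21 (blk 8, set 0) → L1-HIT  vc=[12, 4]
10: 0x31 (blk 12, set 0) → VC-HIT  vc=[8, 4]
11: 0x33 (blk 12, set 0) → L1-HIT  vc=[8, 4]
12: 0x12 (blk 4, set 0) → VC-HIT  vc=[8, 12]
13: 0x33 (blk 12, set 0) → VC-HIT  vc=[8, 4]
14: 0x31 (blk 12, set 0) → L1-HIT  vc=[8, 4]

MISSES = 3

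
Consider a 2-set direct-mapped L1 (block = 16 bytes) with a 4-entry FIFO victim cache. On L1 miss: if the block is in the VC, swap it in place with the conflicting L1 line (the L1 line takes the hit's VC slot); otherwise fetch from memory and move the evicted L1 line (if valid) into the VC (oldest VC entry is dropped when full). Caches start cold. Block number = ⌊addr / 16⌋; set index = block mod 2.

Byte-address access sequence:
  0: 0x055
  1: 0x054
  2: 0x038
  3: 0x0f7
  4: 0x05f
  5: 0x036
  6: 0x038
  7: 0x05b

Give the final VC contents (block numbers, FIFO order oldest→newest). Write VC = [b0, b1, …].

#0 0x55→b5/s1 MISS; vc=[]
#1 0x54→b5/s1 L1-HIT; vc=[]
#2 0x38→b3/s1 MISS; vc=[5]
#3 0xf7→b15/s1 MISS; vc=[5,3]
#4 0x5f→b5/s1 VC-HIT; vc=[15,3]
#5 0x36→b3/s1 VC-HIT; vc=[15,5]
#6 0x38→b3/s1 L1-HIT; vc=[15,5]
#7 0x5b→b5/s1 VC-HIT; vc=[15,3]

VC = [15, 3]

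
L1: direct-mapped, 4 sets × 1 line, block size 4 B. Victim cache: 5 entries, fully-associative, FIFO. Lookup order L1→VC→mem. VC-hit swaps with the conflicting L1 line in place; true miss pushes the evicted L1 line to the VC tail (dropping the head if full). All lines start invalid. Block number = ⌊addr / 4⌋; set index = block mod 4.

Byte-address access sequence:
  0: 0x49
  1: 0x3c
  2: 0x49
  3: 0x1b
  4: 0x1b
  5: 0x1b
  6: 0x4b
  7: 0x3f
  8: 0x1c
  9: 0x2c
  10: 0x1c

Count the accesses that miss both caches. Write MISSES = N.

MISSES = 5

  [0] addr=0x49 blk=18 s=2: MISS | VC []
  [1] addr=0x3c blk=15 s=3: MISS | VC []
  [2] addr=0x49 blk=18 s=2: L1-HIT | VC []
  [3] addr=0x1b blk=6 s=2: MISS | VC [18]
  [4] addr=0x1b blk=6 s=2: L1-HIT | VC [18]
  [5] addr=0x1b blk=6 s=2: L1-HIT | VC [18]
  [6] addr=0x4b blk=18 s=2: VC-HIT | VC [6]
  [7] addr=0x3f blk=15 s=3: L1-HIT | VC [6]
  [8] addr=0x1c blk=7 s=3: MISS | VC [6, 15]
  [9] addr=0x2c blk=11 s=3: MISS | VC [6, 15, 7]
  [10] addr=0x1c blk=7 s=3: VC-HIT | VC [6, 15, 11]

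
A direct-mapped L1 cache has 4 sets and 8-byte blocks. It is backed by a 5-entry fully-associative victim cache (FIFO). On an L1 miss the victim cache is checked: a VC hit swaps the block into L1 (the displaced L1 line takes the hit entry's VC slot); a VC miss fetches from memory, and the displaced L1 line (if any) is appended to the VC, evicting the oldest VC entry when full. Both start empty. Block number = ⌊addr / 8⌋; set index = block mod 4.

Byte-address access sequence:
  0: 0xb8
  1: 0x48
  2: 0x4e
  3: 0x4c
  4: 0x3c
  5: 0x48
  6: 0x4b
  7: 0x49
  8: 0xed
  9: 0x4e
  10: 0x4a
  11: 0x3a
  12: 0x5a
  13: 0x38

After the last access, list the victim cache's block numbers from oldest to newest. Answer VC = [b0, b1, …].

VC = [23, 29, 11]

#0 0xb8→b23/s3 MISS; vc=[]
#1 0x48→b9/s1 MISS; vc=[]
#2 0x4e→b9/s1 L1-HIT; vc=[]
#3 0x4c→b9/s1 L1-HIT; vc=[]
#4 0x3c→b7/s3 MISS; vc=[23]
#5 0x48→b9/s1 L1-HIT; vc=[23]
#6 0x4b→b9/s1 L1-HIT; vc=[23]
#7 0x49→b9/s1 L1-HIT; vc=[23]
#8 0xed→b29/s1 MISS; vc=[23,9]
#9 0x4e→b9/s1 VC-HIT; vc=[23,29]
#10 0x4a→b9/s1 L1-HIT; vc=[23,29]
#11 0x3a→b7/s3 L1-HIT; vc=[23,29]
#12 0x5a→b11/s3 MISS; vc=[23,29,7]
#13 0x38→b7/s3 VC-HIT; vc=[23,29,11]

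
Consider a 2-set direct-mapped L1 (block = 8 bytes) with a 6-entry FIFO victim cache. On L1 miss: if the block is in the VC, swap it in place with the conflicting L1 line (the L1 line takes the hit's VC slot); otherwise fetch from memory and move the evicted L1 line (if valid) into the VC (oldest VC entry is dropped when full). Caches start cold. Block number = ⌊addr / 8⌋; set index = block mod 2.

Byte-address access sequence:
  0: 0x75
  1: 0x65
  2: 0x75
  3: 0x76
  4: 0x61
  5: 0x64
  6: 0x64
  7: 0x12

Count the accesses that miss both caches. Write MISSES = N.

#0 0x75→b14/s0 MISS; vc=[]
#1 0x65→b12/s0 MISS; vc=[14]
#2 0x75→b14/s0 VC-HIT; vc=[12]
#3 0x76→b14/s0 L1-HIT; vc=[12]
#4 0x61→b12/s0 VC-HIT; vc=[14]
#5 0x64→b12/s0 L1-HIT; vc=[14]
#6 0x64→b12/s0 L1-HIT; vc=[14]
#7 0x12→b2/s0 MISS; vc=[14,12]

MISSES = 3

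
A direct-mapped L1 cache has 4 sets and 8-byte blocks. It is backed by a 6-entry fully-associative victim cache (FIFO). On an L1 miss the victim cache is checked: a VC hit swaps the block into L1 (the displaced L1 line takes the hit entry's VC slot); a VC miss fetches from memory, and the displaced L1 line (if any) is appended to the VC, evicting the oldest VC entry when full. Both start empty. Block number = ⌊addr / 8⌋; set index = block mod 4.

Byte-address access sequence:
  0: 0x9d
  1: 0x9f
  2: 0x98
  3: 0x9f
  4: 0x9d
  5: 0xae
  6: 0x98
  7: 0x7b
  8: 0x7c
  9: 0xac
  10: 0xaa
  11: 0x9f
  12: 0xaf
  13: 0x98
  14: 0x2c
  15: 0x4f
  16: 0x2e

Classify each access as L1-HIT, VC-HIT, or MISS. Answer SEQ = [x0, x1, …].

  [0] addr=0x9d blk=19 s=3: MISS | VC []
  [1] addr=0x9f blk=19 s=3: L1-HIT | VC []
  [2] addr=0x98 blk=19 s=3: L1-HIT | VC []
  [3] addr=0x9f blk=19 s=3: L1-HIT | VC []
  [4] addr=0x9d blk=19 s=3: L1-HIT | VC []
  [5] addr=0xae blk=21 s=1: MISS | VC []
  [6] addr=0x98 blk=19 s=3: L1-HIT | VC []
  [7] addr=0x7b blk=15 s=3: MISS | VC [19]
  [8] addr=0x7c blk=15 s=3: L1-HIT | VC [19]
  [9] addr=0xac blk=21 s=1: L1-HIT | VC [19]
  [10] addr=0xaa blk=21 s=1: L1-HIT | VC [19]
  [11] addr=0x9f blk=19 s=3: VC-HIT | VC [15]
  [12] addr=0xaf blk=21 s=1: L1-HIT | VC [15]
  [13] addr=0x98 blk=19 s=3: L1-HIT | VC [15]
  [14] addr=0x2c blk=5 s=1: MISS | VC [15, 21]
  [15] addr=0x4f blk=9 s=1: MISS | VC [15, 21, 5]
  [16] addr=0x2e blk=5 s=1: VC-HIT | VC [15, 21, 9]

SEQ = [MISS, L1-HIT, L1-HIT, L1-HIT, L1-HIT, MISS, L1-HIT, MISS, L1-HIT, L1-HIT, L1-HIT, VC-HIT, L1-HIT, L1-HIT, MISS, MISS, VC-HIT]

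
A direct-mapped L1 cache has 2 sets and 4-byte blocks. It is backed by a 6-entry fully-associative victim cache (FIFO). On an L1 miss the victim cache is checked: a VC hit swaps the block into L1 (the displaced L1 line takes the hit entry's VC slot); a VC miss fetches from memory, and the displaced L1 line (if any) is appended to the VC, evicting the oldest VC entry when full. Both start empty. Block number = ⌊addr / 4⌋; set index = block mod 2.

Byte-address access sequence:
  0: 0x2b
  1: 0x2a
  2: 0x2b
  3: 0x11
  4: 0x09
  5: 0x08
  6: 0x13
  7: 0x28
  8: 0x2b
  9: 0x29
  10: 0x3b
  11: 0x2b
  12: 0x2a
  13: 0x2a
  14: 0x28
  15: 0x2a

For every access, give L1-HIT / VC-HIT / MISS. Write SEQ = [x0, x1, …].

SEQ = [MISS, L1-HIT, L1-HIT, MISS, MISS, L1-HIT, VC-HIT, VC-HIT, L1-HIT, L1-HIT, MISS, VC-HIT, L1-HIT, L1-HIT, L1-HIT, L1-HIT]

  [0] addr=0x2b blk=10 s=0: MISS | VC []
  [1] addr=0x2a blk=10 s=0: L1-HIT | VC []
  [2] addr=0x2b blk=10 s=0: L1-HIT | VC []
  [3] addr=0x11 blk=4 s=0: MISS | VC [10]
  [4] addr=0x9 blk=2 s=0: MISS | VC [10, 4]
  [5] addr=0x8 blk=2 s=0: L1-HIT | VC [10, 4]
  [6] addr=0x13 blk=4 s=0: VC-HIT | VC [10, 2]
  [7] addr=0x28 blk=10 s=0: VC-HIT | VC [4, 2]
  [8] addr=0x2b blk=10 s=0: L1-HIT | VC [4, 2]
  [9] addr=0x29 blk=10 s=0: L1-HIT | VC [4, 2]
  [10] addr=0x3b blk=14 s=0: MISS | VC [4, 2, 10]
  [11] addr=0x2b blk=10 s=0: VC-HIT | VC [4, 2, 14]
  [12] addr=0x2a blk=10 s=0: L1-HIT | VC [4, 2, 14]
  [13] addr=0x2a blk=10 s=0: L1-HIT | VC [4, 2, 14]
  [14] addr=0x28 blk=10 s=0: L1-HIT | VC [4, 2, 14]
  [15] addr=0x2a blk=10 s=0: L1-HIT | VC [4, 2, 14]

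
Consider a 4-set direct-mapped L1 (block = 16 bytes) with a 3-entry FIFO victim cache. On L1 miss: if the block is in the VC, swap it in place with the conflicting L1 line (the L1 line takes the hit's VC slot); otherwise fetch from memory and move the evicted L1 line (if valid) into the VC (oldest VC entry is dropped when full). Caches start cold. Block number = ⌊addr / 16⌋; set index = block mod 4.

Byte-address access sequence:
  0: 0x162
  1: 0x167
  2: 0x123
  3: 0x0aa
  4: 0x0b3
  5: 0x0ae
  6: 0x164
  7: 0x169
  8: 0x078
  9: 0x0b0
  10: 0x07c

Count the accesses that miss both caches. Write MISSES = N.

MISSES = 5

#0 0x162→b22/s2 MISS; vc=[]
#1 0x167→b22/s2 L1-HIT; vc=[]
#2 0x123→b18/s2 MISS; vc=[22]
#3 0xaa→b10/s2 MISS; vc=[22,18]
#4 0xb3→b11/s3 MISS; vc=[22,18]
#5 0xae→b10/s2 L1-HIT; vc=[22,18]
#6 0x164→b22/s2 VC-HIT; vc=[10,18]
#7 0x169→b22/s2 L1-HIT; vc=[10,18]
#8 0x78→b7/s3 MISS; vc=[10,18,11]
#9 0xb0→b11/s3 VC-HIT; vc=[10,18,7]
#10 0x7c→b7/s3 VC-HIT; vc=[10,18,11]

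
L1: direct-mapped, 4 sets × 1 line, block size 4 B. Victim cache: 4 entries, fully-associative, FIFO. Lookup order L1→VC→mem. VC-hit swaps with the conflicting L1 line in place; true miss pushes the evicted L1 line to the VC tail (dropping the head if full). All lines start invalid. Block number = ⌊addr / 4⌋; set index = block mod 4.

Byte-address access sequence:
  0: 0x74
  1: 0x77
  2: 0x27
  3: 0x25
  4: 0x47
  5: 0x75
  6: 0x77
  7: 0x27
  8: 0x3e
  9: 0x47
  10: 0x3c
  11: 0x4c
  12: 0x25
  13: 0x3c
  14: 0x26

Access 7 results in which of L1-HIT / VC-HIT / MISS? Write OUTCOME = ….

OUTCOME = VC-HIT

0: 0x74 (blk 29, set 1) → MISS  vc=[]
1: 0x77 (blk 29, set 1) → L1-HIT  vc=[]
2: 0x27 (blk 9, set 1) → MISS  vc=[29]
3: 0x25 (blk 9, set 1) → L1-HIT  vc=[29]
4: 0x47 (blk 17, set 1) → MISS  vc=[29, 9]
5: 0x75 (blk 29, set 1) → VC-HIT  vc=[17, 9]
6: 0x77 (blk 29, set 1) → L1-HIT  vc=[17, 9]
7: 0x27 (blk 9, set 1) → VC-HIT  vc=[17, 29]
8: 0x3e (blk 15, set 3) → MISS  vc=[17, 29]
9: 0x47 (blk 17, set 1) → VC-HIT  vc=[9, 29]
10: 0x3c (blk 15, set 3) → L1-HIT  vc=[9, 29]
11: 0x4c (blk 19, set 3) → MISS  vc=[9, 29, 15]
12: 0x25 (blk 9, set 1) → VC-HIT  vc=[17, 29, 15]
13: 0x3c (blk 15, set 3) → VC-HIT  vc=[17, 29, 19]
14: 0x26 (blk 9, set 1) → L1-HIT  vc=[17, 29, 19]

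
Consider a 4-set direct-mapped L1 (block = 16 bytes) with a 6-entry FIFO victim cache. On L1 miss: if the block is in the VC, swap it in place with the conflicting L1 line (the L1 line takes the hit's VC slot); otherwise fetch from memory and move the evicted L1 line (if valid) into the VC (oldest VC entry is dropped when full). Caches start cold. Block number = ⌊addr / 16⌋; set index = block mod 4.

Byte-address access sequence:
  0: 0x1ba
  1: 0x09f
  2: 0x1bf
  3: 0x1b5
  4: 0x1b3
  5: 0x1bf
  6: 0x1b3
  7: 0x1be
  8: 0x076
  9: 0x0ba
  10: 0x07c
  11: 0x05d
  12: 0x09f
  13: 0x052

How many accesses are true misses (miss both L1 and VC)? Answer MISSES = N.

MISSES = 5

0: 0x1ba (blk 27, set 3) → MISS  vc=[]
1: 0x9f (blk 9, set 1) → MISS  vc=[]
2: 0x1bf (blk 27, set 3) → L1-HIT  vc=[]
3: 0x1b5 (blk 27, set 3) → L1-HIT  vc=[]
4: 0x1b3 (blk 27, set 3) → L1-HIT  vc=[]
5: 0x1bf (blk 27, set 3) → L1-HIT  vc=[]
6: 0x1b3 (blk 27, set 3) → L1-HIT  vc=[]
7: 0x1be (blk 27, set 3) → L1-HIT  vc=[]
8: 0x76 (blk 7, set 3) → MISS  vc=[27]
9: 0xba (blk 11, set 3) → MISS  vc=[27, 7]
10: 0x7c (blk 7, set 3) → VC-HIT  vc=[27, 11]
11: 0x5d (blk 5, set 1) → MISS  vc=[27, 11, 9]
12: 0x9f (blk 9, set 1) → VC-HIT  vc=[27, 11, 5]
13: 0x52 (blk 5, set 1) → VC-HIT  vc=[27, 11, 9]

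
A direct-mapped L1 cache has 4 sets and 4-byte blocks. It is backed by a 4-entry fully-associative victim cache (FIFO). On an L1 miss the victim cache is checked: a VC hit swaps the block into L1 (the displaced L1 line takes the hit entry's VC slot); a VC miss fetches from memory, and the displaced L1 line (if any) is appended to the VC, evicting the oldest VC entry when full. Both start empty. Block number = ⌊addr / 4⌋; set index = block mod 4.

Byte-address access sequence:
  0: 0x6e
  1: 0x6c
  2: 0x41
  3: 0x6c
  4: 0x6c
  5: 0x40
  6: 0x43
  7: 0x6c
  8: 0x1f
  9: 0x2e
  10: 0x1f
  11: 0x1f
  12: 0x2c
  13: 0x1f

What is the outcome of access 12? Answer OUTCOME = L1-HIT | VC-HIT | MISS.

OUTCOME = VC-HIT

0: 0x6e (blk 27, set 3) → MISS  vc=[]
1: 0x6c (blk 27, set 3) → L1-HIT  vc=[]
2: 0x41 (blk 16, set 0) → MISS  vc=[]
3: 0x6c (blk 27, set 3) → L1-HIT  vc=[]
4: 0x6c (blk 27, set 3) → L1-HIT  vc=[]
5: 0x40 (blk 16, set 0) → L1-HIT  vc=[]
6: 0x43 (blk 16, set 0) → L1-HIT  vc=[]
7: 0x6c (blk 27, set 3) → L1-HIT  vc=[]
8: 0x1f (blk 7, set 3) → MISS  vc=[27]
9: 0x2e (blk 11, set 3) → MISS  vc=[27, 7]
10: 0x1f (blk 7, set 3) → VC-HIT  vc=[27, 11]
11: 0x1f (blk 7, set 3) → L1-HIT  vc=[27, 11]
12: 0x2c (blk 11, set 3) → VC-HIT  vc=[27, 7]
13: 0x1f (blk 7, set 3) → VC-HIT  vc=[27, 11]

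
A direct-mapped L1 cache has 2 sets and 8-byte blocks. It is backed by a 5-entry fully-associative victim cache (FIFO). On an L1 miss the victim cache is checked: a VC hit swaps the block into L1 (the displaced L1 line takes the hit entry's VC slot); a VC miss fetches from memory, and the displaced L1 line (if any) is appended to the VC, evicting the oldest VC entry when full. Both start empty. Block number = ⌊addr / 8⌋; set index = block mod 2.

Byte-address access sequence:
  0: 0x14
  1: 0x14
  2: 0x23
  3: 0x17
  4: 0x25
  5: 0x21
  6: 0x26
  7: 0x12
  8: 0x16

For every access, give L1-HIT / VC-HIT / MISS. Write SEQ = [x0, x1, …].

  [0] addr=0x14 blk=2 s=0: MISS | VC []
  [1] addr=0x14 blk=2 s=0: L1-HIT | VC []
  [2] addr=0x23 blk=4 s=0: MISS | VC [2]
  [3] addr=0x17 blk=2 s=0: VC-HIT | VC [4]
  [4] addr=0x25 blk=4 s=0: VC-HIT | VC [2]
  [5] addr=0x21 blk=4 s=0: L1-HIT | VC [2]
  [6] addr=0x26 blk=4 s=0: L1-HIT | VC [2]
  [7] addr=0x12 blk=2 s=0: VC-HIT | VC [4]
  [8] addr=0x16 blk=2 s=0: L1-HIT | VC [4]

SEQ = [MISS, L1-HIT, MISS, VC-HIT, VC-HIT, L1-HIT, L1-HIT, VC-HIT, L1-HIT]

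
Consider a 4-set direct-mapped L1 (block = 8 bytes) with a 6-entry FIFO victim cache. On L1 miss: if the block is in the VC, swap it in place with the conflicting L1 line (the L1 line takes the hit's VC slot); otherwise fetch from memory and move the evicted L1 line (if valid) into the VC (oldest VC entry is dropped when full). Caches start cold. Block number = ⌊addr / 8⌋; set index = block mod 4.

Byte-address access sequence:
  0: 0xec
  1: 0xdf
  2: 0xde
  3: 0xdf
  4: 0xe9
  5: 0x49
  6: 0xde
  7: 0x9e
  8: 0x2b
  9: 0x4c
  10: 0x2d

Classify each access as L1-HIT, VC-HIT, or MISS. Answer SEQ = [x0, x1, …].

0: 0xec (blk 29, set 1) → MISS  vc=[]
1: 0xdf (blk 27, set 3) → MISS  vc=[]
2: 0xde (blk 27, set 3) → L1-HIT  vc=[]
3: 0xdf (blk 27, set 3) → L1-HIT  vc=[]
4: 0xe9 (blk 29, set 1) → L1-HIT  vc=[]
5: 0x49 (blk 9, set 1) → MISS  vc=[29]
6: 0xde (blk 27, set 3) → L1-HIT  vc=[29]
7: 0x9e (blk 19, set 3) → MISS  vc=[29, 27]
8: 0x2b (blk 5, set 1) → MISS  vc=[29, 27, 9]
9: 0x4c (blk 9, set 1) → VC-HIT  vc=[29, 27, 5]
10: 0x2d (blk 5, set 1) → VC-HIT  vc=[29, 27, 9]

SEQ = [MISS, MISS, L1-HIT, L1-HIT, L1-HIT, MISS, L1-HIT, MISS, MISS, VC-HIT, VC-HIT]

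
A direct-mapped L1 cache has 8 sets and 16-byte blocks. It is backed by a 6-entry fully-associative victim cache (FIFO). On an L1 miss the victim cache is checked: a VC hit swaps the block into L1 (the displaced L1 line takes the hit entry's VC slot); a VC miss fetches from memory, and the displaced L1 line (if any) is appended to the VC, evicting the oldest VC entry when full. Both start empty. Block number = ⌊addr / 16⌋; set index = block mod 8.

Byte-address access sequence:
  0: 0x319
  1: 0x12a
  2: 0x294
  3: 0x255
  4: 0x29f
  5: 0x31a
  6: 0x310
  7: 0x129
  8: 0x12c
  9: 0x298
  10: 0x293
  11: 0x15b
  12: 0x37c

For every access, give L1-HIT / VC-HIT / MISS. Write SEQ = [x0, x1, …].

SEQ = [MISS, MISS, MISS, MISS, L1-HIT, VC-HIT, L1-HIT, L1-HIT, L1-HIT, VC-HIT, L1-HIT, MISS, MISS]

#0 0x319→b49/s1 MISS; vc=[]
#1 0x12a→b18/s2 MISS; vc=[]
#2 0x294→b41/s1 MISS; vc=[49]
#3 0x255→b37/s5 MISS; vc=[49]
#4 0x29f→b41/s1 L1-HIT; vc=[49]
#5 0x31a→b49/s1 VC-HIT; vc=[41]
#6 0x310→b49/s1 L1-HIT; vc=[41]
#7 0x129→b18/s2 L1-HIT; vc=[41]
#8 0x12c→b18/s2 L1-HIT; vc=[41]
#9 0x298→b41/s1 VC-HIT; vc=[49]
#10 0x293→b41/s1 L1-HIT; vc=[49]
#11 0x15b→b21/s5 MISS; vc=[49,37]
#12 0x37c→b55/s7 MISS; vc=[49,37]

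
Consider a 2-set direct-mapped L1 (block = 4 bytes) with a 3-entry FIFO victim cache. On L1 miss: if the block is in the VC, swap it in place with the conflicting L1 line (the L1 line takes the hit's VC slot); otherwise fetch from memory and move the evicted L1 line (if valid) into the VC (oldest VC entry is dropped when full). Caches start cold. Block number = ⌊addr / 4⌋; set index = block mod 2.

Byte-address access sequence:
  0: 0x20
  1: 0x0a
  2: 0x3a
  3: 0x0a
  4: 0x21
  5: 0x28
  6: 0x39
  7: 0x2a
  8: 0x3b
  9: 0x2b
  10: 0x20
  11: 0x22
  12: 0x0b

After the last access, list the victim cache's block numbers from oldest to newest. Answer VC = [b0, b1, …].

VC = [8, 14, 10]

  [0] addr=0x20 blk=8 s=0: MISS | VC []
  [1] addr=0xa blk=2 s=0: MISS | VC [8]
  [2] addr=0x3a blk=14 s=0: MISS | VC [8, 2]
  [3] addr=0xa blk=2 s=0: VC-HIT | VC [8, 14]
  [4] addr=0x21 blk=8 s=0: VC-HIT | VC [2, 14]
  [5] addr=0x28 blk=10 s=0: MISS | VC [2, 14, 8]
  [6] addr=0x39 blk=14 s=0: VC-HIT | VC [2, 10, 8]
  [7] addr=0x2a blk=10 s=0: VC-HIT | VC [2, 14, 8]
  [8] addr=0x3b blk=14 s=0: VC-HIT | VC [2, 10, 8]
  [9] addr=0x2b blk=10 s=0: VC-HIT | VC [2, 14, 8]
  [10] addr=0x20 blk=8 s=0: VC-HIT | VC [2, 14, 10]
  [11] addr=0x22 blk=8 s=0: L1-HIT | VC [2, 14, 10]
  [12] addr=0xb blk=2 s=0: VC-HIT | VC [8, 14, 10]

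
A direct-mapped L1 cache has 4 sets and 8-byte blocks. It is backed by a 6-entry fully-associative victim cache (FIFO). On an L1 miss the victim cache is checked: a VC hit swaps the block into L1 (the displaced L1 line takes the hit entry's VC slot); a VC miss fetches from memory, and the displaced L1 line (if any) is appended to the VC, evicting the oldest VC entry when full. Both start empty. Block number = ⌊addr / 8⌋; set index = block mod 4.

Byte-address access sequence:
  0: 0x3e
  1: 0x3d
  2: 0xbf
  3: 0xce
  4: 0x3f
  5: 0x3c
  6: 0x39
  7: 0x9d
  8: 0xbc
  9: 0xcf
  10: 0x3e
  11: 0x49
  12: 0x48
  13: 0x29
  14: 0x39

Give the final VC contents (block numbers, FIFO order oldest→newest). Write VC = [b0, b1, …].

  [0] addr=0x3e blk=7 s=3: MISS | VC []
  [1] addr=0x3d blk=7 s=3: L1-HIT | VC []
  [2] addr=0xbf blk=23 s=3: MISS | VC [7]
  [3] addr=0xce blk=25 s=1: MISS | VC [7]
  [4] addr=0x3f blk=7 s=3: VC-HIT | VC [23]
  [5] addr=0x3c blk=7 s=3: L1-HIT | VC [23]
  [6] addr=0x39 blk=7 s=3: L1-HIT | VC [23]
  [7] addr=0x9d blk=19 s=3: MISS | VC [23, 7]
  [8] addr=0xbc blk=23 s=3: VC-HIT | VC [19, 7]
  [9] addr=0xcf blk=25 s=1: L1-HIT | VC [19, 7]
  [10] addr=0x3e blk=7 s=3: VC-HIT | VC [19, 23]
  [11] addr=0x49 blk=9 s=1: MISS | VC [19, 23, 25]
  [12] addr=0x48 blk=9 s=1: L1-HIT | VC [19, 23, 25]
  [13] addr=0x29 blk=5 s=1: MISS | VC [19, 23, 25, 9]
  [14] addr=0x39 blk=7 s=3: L1-HIT | VC [19, 23, 25, 9]

VC = [19, 23, 25, 9]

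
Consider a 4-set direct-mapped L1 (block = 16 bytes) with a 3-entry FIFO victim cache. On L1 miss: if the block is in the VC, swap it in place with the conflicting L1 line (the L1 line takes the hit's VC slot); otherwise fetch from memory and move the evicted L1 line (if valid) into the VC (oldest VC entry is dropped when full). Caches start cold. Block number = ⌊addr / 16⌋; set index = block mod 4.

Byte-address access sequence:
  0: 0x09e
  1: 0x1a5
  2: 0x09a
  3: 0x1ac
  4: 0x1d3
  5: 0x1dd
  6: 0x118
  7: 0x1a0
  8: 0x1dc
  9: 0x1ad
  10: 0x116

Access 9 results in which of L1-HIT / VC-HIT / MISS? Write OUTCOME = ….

0: 0x9e (blk 9, set 1) → MISS  vc=[]
1: 0x1a5 (blk 26, set 2) → MISS  vc=[]
2: 0x9a (blk 9, set 1) → L1-HIT  vc=[]
3: 0x1ac (blk 26, set 2) → L1-HIT  vc=[]
4: 0x1d3 (blk 29, set 1) → MISS  vc=[9]
5: 0x1dd (blk 29, set 1) → L1-HIT  vc=[9]
6: 0x118 (blk 17, set 1) → MISS  vc=[9, 29]
7: 0x1a0 (blk 26, set 2) → L1-HIT  vc=[9, 29]
8: 0x1dc (blk 29, set 1) → VC-HIT  vc=[9, 17]
9: 0x1ad (blk 26, set 2) → L1-HIT  vc=[9, 17]
10: 0x116 (blk 17, set 1) → VC-HIT  vc=[9, 29]

OUTCOME = L1-HIT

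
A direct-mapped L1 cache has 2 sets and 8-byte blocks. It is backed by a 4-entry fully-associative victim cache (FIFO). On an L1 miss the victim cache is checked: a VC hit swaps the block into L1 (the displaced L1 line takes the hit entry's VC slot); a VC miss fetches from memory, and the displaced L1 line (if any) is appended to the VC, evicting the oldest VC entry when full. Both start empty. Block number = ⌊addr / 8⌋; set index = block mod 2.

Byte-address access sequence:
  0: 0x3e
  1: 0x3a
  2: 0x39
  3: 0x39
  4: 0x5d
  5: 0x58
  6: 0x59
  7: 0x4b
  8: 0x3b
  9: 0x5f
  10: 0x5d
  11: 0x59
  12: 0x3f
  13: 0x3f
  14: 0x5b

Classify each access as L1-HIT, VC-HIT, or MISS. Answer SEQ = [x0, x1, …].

SEQ = [MISS, L1-HIT, L1-HIT, L1-HIT, MISS, L1-HIT, L1-HIT, MISS, VC-HIT, VC-HIT, L1-HIT, L1-HIT, VC-HIT, L1-HIT, VC-HIT]

  [0] addr=0x3e blk=7 s=1: MISS | VC []
  [1] addr=0x3a blk=7 s=1: L1-HIT | VC []
  [2] addr=0x39 blk=7 s=1: L1-HIT | VC []
  [3] addr=0x39 blk=7 s=1: L1-HIT | VC []
  [4] addr=0x5d blk=11 s=1: MISS | VC [7]
  [5] addr=0x58 blk=11 s=1: L1-HIT | VC [7]
  [6] addr=0x59 blk=11 s=1: L1-HIT | VC [7]
  [7] addr=0x4b blk=9 s=1: MISS | VC [7, 11]
  [8] addr=0x3b blk=7 s=1: VC-HIT | VC [9, 11]
  [9] addr=0x5f blk=11 s=1: VC-HIT | VC [9, 7]
  [10] addr=0x5d blk=11 s=1: L1-HIT | VC [9, 7]
  [11] addr=0x59 blk=11 s=1: L1-HIT | VC [9, 7]
  [12] addr=0x3f blk=7 s=1: VC-HIT | VC [9, 11]
  [13] addr=0x3f blk=7 s=1: L1-HIT | VC [9, 11]
  [14] addr=0x5b blk=11 s=1: VC-HIT | VC [9, 7]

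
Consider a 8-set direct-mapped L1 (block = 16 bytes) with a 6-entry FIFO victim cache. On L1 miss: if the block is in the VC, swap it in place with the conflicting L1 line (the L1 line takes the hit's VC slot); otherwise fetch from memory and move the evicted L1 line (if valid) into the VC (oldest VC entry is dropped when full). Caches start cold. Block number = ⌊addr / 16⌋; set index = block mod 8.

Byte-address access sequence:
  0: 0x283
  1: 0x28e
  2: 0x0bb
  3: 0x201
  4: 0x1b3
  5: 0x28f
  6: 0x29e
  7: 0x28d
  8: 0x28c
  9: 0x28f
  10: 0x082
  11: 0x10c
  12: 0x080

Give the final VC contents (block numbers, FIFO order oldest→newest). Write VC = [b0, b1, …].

0: 0x283 (blk 40, set 0) → MISS  vc=[]
1: 0x28e (blk 40, set 0) → L1-HIT  vc=[]
2: 0xbb (blk 11, set 3) → MISS  vc=[]
3: 0x201 (blk 32, set 0) → MISS  vc=[40]
4: 0x1b3 (blk 27, set 3) → MISS  vc=[40, 11]
5: 0x28f (blk 40, set 0) → VC-HIT  vc=[32, 11]
6: 0x29e (blk 41, set 1) → MISS  vc=[32, 11]
7: 0x28d (blk 40, set 0) → L1-HIT  vc=[32, 11]
8: 0x28c (blk 40, set 0) → L1-HIT  vc=[32, 11]
9: 0x28f (blk 40, set 0) → L1-HIT  vc=[32, 11]
10: 0x82 (blk 8, set 0) → MISS  vc=[32, 11, 40]
11: 0x10c (blk 16, set 0) → MISS  vc=[32, 11, 40, 8]
12: 0x80 (blk 8, set 0) → VC-HIT  vc=[32, 11, 40, 16]

VC = [32, 11, 40, 16]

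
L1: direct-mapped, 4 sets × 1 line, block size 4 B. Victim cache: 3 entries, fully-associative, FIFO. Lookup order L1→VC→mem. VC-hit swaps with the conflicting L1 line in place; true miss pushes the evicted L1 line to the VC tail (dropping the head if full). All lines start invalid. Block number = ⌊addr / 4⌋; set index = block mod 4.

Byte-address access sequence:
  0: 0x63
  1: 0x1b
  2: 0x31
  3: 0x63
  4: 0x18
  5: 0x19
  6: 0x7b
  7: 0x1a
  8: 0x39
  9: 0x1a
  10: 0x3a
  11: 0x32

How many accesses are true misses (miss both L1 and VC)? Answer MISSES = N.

0: 0x63 (blk 24, set 0) → MISS  vc=[]
1: 0x1b (blk 6, set 2) → MISS  vc=[]
2: 0x31 (blk 12, set 0) → MISS  vc=[24]
3: 0x63 (blk 24, set 0) → VC-HIT  vc=[12]
4: 0x18 (blk 6, set 2) → L1-HIT  vc=[12]
5: 0x19 (blk 6, set 2) → L1-HIT  vc=[12]
6: 0x7b (blk 30, set 2) → MISS  vc=[12, 6]
7: 0x1a (blk 6, set 2) → VC-HIT  vc=[12, 30]
8: 0x39 (blk 14, set 2) → MISS  vc=[12, 30, 6]
9: 0x1a (blk 6, set 2) → VC-HIT  vc=[12, 30, 14]
10: 0x3a (blk 14, set 2) → VC-HIT  vc=[12, 30, 6]
11: 0x32 (blk 12, set 0) → VC-HIT  vc=[24, 30, 6]

MISSES = 5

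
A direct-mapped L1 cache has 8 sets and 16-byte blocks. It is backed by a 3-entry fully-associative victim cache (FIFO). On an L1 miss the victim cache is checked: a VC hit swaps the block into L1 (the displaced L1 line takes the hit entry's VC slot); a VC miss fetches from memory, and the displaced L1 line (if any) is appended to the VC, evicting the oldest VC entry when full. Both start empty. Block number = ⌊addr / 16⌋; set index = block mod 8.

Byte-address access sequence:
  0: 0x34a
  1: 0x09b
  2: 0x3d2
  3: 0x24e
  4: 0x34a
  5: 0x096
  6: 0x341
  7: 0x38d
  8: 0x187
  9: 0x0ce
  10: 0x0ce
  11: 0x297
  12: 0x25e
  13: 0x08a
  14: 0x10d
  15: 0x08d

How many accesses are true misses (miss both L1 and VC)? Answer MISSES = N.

MISSES = 11

  [0] addr=0x34a blk=52 s=4: MISS | VC []
  [1] addr=0x9b blk=9 s=1: MISS | VC []
  [2] addr=0x3d2 blk=61 s=5: MISS | VC []
  [3] addr=0x24e blk=36 s=4: MISS | VC [52]
  [4] addr=0x34a blk=52 s=4: VC-HIT | VC [36]
  [5] addr=0x96 blk=9 s=1: L1-HIT | VC [36]
  [6] addr=0x341 blk=52 s=4: L1-HIT | VC [36]
  [7] addr=0x38d blk=56 s=0: MISS | VC [36]
  [8] addr=0x187 blk=24 s=0: MISS | VC [36, 56]
  [9] addr=0xce blk=12 s=4: MISS | VC [36, 56, 52]
  [10] addr=0xce blk=12 s=4: L1-HIT | VC [36, 56, 52]
  [11] addr=0x297 blk=41 s=1: MISS | VC [56, 52, 9]
  [12] addr=0x25e blk=37 s=5: MISS | VC [52, 9, 61]
  [13] addr=0x8a blk=8 s=0: MISS | VC [9, 61, 24]
  [14] addr=0x10d blk=16 s=0: MISS | VC [61, 24, 8]
  [15] addr=0x8d blk=8 s=0: VC-HIT | VC [61, 24, 16]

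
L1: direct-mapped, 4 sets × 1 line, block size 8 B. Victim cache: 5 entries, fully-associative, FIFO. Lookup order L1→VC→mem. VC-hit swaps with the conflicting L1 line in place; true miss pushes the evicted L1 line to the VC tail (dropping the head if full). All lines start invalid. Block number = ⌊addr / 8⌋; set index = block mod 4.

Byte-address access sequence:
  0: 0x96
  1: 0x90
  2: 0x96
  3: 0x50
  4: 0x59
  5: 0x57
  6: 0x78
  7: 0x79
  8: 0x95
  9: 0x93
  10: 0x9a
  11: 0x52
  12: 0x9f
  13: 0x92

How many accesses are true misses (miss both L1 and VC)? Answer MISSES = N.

#0 0x96→b18/s2 MISS; vc=[]
#1 0x90→b18/s2 L1-HIT; vc=[]
#2 0x96→b18/s2 L1-HIT; vc=[]
#3 0x50→b10/s2 MISS; vc=[18]
#4 0x59→b11/s3 MISS; vc=[18]
#5 0x57→b10/s2 L1-HIT; vc=[18]
#6 0x78→b15/s3 MISS; vc=[18,11]
#7 0x79→b15/s3 L1-HIT; vc=[18,11]
#8 0x95→b18/s2 VC-HIT; vc=[10,11]
#9 0x93→b18/s2 L1-HIT; vc=[10,11]
#10 0x9a→b19/s3 MISS; vc=[10,11,15]
#11 0x52→b10/s2 VC-HIT; vc=[18,11,15]
#12 0x9f→b19/s3 L1-HIT; vc=[18,11,15]
#13 0x92→b18/s2 VC-HIT; vc=[10,11,15]

MISSES = 5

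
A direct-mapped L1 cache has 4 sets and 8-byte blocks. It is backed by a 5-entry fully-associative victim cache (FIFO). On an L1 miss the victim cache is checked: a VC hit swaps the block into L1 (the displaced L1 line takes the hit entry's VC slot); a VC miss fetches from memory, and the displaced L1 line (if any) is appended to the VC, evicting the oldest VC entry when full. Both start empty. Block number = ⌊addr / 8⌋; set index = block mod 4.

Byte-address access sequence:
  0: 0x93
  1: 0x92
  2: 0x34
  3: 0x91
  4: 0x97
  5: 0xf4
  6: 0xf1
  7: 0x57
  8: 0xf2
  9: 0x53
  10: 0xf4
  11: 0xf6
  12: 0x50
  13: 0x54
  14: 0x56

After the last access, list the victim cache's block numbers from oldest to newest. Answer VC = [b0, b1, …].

  [0] addr=0x93 blk=18 s=2: MISS | VC []
  [1] addr=0x92 blk=18 s=2: L1-HIT | VC []
  [2] addr=0x34 blk=6 s=2: MISS | VC [18]
  [3] addr=0x91 blk=18 s=2: VC-HIT | VC [6]
  [4] addr=0x97 blk=18 s=2: L1-HIT | VC [6]
  [5] addr=0xf4 blk=30 s=2: MISS | VC [6, 18]
  [6] addr=0xf1 blk=30 s=2: L1-HIT | VC [6, 18]
  [7] addr=0x57 blk=10 s=2: MISS | VC [6, 18, 30]
  [8] addr=0xf2 blk=30 s=2: VC-HIT | VC [6, 18, 10]
  [9] addr=0x53 blk=10 s=2: VC-HIT | VC [6, 18, 30]
  [10] addr=0xf4 blk=30 s=2: VC-HIT | VC [6, 18, 10]
  [11] addr=0xf6 blk=30 s=2: L1-HIT | VC [6, 18, 10]
  [12] addr=0x50 blk=10 s=2: VC-HIT | VC [6, 18, 30]
  [13] addr=0x54 blk=10 s=2: L1-HIT | VC [6, 18, 30]
  [14] addr=0x56 blk=10 s=2: L1-HIT | VC [6, 18, 30]

VC = [6, 18, 30]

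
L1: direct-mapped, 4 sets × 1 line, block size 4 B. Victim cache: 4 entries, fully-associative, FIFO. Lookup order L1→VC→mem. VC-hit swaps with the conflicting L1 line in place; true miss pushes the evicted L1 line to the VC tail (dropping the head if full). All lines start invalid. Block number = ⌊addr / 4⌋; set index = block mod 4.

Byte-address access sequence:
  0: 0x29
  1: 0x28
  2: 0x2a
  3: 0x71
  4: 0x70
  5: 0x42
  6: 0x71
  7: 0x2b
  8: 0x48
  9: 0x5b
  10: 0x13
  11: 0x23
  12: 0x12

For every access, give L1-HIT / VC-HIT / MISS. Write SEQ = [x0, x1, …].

0: 0x29 (blk 10, set 2) → MISS  vc=[]
1: 0x28 (blk 10, set 2) → L1-HIT  vc=[]
2: 0x2a (blk 10, set 2) → L1-HIT  vc=[]
3: 0x71 (blk 28, set 0) → MISS  vc=[]
4: 0x70 (blk 28, set 0) → L1-HIT  vc=[]
5: 0x42 (blk 16, set 0) → MISS  vc=[28]
6: 0x71 (blk 28, set 0) → VC-HIT  vc=[16]
7: 0x2b (blk 10, set 2) → L1-HIT  vc=[16]
8: 0x48 (blk 18, set 2) → MISS  vc=[16, 10]
9: 0x5b (blk 22, set 2) → MISS  vc=[16, 10, 18]
10: 0x13 (blk 4, set 0) → MISS  vc=[16, 10, 18, 28]
11: 0x23 (blk 8, set 0) → MISS  vc=[10, 18, 28, 4]
12: 0x12 (blk 4, set 0) → VC-HIT  vc=[10, 18, 28, 8]

SEQ = [MISS, L1-HIT, L1-HIT, MISS, L1-HIT, MISS, VC-HIT, L1-HIT, MISS, MISS, MISS, MISS, VC-HIT]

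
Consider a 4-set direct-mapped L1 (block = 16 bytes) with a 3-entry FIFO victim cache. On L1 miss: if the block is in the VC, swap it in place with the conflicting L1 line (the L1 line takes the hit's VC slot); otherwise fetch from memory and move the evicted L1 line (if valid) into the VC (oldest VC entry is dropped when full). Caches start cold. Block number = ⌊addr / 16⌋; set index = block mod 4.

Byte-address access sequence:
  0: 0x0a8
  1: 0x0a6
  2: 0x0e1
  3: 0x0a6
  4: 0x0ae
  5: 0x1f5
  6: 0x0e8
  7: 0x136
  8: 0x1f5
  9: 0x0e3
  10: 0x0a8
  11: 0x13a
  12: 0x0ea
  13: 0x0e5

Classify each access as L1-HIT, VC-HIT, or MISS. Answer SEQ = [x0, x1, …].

SEQ = [MISS, L1-HIT, MISS, VC-HIT, L1-HIT, MISS, VC-HIT, MISS, VC-HIT, L1-HIT, VC-HIT, VC-HIT, VC-HIT, L1-HIT]

  [0] addr=0xa8 blk=10 s=2: MISS | VC []
  [1] addr=0xa6 blk=10 s=2: L1-HIT | VC []
  [2] addr=0xe1 blk=14 s=2: MISS | VC [10]
  [3] addr=0xa6 blk=10 s=2: VC-HIT | VC [14]
  [4] addr=0xae blk=10 s=2: L1-HIT | VC [14]
  [5] addr=0x1f5 blk=31 s=3: MISS | VC [14]
  [6] addr=0xe8 blk=14 s=2: VC-HIT | VC [10]
  [7] addr=0x136 blk=19 s=3: MISS | VC [10, 31]
  [8] addr=0x1f5 blk=31 s=3: VC-HIT | VC [10, 19]
  [9] addr=0xe3 blk=14 s=2: L1-HIT | VC [10, 19]
  [10] addr=0xa8 blk=10 s=2: VC-HIT | VC [14, 19]
  [11] addr=0x13a blk=19 s=3: VC-HIT | VC [14, 31]
  [12] addr=0xea blk=14 s=2: VC-HIT | VC [10, 31]
  [13] addr=0xe5 blk=14 s=2: L1-HIT | VC [10, 31]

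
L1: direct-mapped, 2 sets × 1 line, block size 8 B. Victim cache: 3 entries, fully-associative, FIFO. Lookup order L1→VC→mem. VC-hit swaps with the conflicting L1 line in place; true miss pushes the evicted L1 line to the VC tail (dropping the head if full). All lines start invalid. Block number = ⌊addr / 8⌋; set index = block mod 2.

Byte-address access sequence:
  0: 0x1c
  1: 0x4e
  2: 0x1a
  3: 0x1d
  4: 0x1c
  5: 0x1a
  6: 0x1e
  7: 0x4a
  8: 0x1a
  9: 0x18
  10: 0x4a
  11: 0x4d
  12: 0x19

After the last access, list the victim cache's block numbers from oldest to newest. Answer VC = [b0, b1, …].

VC = [9]

0: 0x1c (blk 3, set 1) → MISS  vc=[]
1: 0x4e (blk 9, set 1) → MISS  vc=[3]
2: 0x1a (blk 3, set 1) → VC-HIT  vc=[9]
3: 0x1d (blk 3, set 1) → L1-HIT  vc=[9]
4: 0x1c (blk 3, set 1) → L1-HIT  vc=[9]
5: 0x1a (blk 3, set 1) → L1-HIT  vc=[9]
6: 0x1e (blk 3, set 1) → L1-HIT  vc=[9]
7: 0x4a (blk 9, set 1) → VC-HIT  vc=[3]
8: 0x1a (blk 3, set 1) → VC-HIT  vc=[9]
9: 0x18 (blk 3, set 1) → L1-HIT  vc=[9]
10: 0x4a (blk 9, set 1) → VC-HIT  vc=[3]
11: 0x4d (blk 9, set 1) → L1-HIT  vc=[3]
12: 0x19 (blk 3, set 1) → VC-HIT  vc=[9]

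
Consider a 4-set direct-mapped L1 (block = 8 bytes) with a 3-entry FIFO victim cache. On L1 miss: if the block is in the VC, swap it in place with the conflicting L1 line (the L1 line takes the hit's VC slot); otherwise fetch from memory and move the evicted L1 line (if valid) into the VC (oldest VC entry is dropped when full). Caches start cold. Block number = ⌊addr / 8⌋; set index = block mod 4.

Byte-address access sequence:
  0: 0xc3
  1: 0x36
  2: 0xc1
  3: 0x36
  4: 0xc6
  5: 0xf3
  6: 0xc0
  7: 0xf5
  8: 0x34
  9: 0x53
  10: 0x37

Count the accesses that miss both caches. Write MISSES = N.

0: 0xc3 (blk 24, set 0) → MISS  vc=[]
1: 0x36 (blk 6, set 2) → MISS  vc=[]
2: 0xc1 (blk 24, set 0) → L1-HIT  vc=[]
3: 0x36 (blk 6, set 2) → L1-HIT  vc=[]
4: 0xc6 (blk 24, set 0) → L1-HIT  vc=[]
5: 0xf3 (blk 30, set 2) → MISS  vc=[6]
6: 0xc0 (blk 24, set 0) → L1-HIT  vc=[6]
7: 0xf5 (blk 30, set 2) → L1-HIT  vc=[6]
8: 0x34 (blk 6, set 2) → VC-HIT  vc=[30]
9: 0x53 (blk 10, set 2) → MISS  vc=[30, 6]
10: 0x37 (blk 6, set 2) → VC-HIT  vc=[30, 10]

MISSES = 4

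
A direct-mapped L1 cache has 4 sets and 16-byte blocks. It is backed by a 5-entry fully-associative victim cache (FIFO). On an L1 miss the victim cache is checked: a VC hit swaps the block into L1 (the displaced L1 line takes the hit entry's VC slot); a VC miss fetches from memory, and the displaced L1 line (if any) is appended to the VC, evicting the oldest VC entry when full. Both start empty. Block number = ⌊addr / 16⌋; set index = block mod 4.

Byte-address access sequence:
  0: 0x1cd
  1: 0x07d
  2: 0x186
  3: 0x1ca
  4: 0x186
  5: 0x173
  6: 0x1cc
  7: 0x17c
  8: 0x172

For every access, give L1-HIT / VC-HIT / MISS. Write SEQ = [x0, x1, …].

SEQ = [MISS, MISS, MISS, VC-HIT, VC-HIT, MISS, VC-HIT, L1-HIT, L1-HIT]

0: 0x1cd (blk 28, set 0) → MISS  vc=[]
1: 0x7d (blk 7, set 3) → MISS  vc=[]
2: 0x186 (blk 24, set 0) → MISS  vc=[28]
3: 0x1ca (blk 28, set 0) → VC-HIT  vc=[24]
4: 0x186 (blk 24, set 0) → VC-HIT  vc=[28]
5: 0x173 (blk 23, set 3) → MISS  vc=[28, 7]
6: 0x1cc (blk 28, set 0) → VC-HIT  vc=[24, 7]
7: 0x17c (blk 23, set 3) → L1-HIT  vc=[24, 7]
8: 0x172 (blk 23, set 3) → L1-HIT  vc=[24, 7]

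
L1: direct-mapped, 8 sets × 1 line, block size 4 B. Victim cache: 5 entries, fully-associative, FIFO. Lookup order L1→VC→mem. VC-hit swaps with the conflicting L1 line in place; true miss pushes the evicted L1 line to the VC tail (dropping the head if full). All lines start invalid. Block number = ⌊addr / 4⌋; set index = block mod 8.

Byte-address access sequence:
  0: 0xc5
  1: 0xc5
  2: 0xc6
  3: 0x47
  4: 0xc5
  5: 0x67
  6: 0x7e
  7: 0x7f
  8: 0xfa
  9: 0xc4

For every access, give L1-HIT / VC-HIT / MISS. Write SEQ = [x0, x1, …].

SEQ = [MISS, L1-HIT, L1-HIT, MISS, VC-HIT, MISS, MISS, L1-HIT, MISS, VC-HIT]

  [0] addr=0xc5 blk=49 s=1: MISS | VC []
  [1] addr=0xc5 blk=49 s=1: L1-HIT | VC []
  [2] addr=0xc6 blk=49 s=1: L1-HIT | VC []
  [3] addr=0x47 blk=17 s=1: MISS | VC [49]
  [4] addr=0xc5 blk=49 s=1: VC-HIT | VC [17]
  [5] addr=0x67 blk=25 s=1: MISS | VC [17, 49]
  [6] addr=0x7e blk=31 s=7: MISS | VC [17, 49]
  [7] addr=0x7f blk=31 s=7: L1-HIT | VC [17, 49]
  [8] addr=0xfa blk=62 s=6: MISS | VC [17, 49]
  [9] addr=0xc4 blk=49 s=1: VC-HIT | VC [17, 25]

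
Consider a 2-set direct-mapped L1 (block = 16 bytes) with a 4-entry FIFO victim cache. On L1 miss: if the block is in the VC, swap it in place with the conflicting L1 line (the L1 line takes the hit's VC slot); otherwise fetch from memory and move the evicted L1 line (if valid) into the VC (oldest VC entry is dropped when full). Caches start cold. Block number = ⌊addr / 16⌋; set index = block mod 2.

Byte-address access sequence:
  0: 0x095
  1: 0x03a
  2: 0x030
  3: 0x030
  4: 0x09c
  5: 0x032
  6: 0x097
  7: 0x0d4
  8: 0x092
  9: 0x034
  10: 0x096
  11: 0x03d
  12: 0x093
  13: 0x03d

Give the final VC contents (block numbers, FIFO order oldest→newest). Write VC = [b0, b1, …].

VC = [9, 13]

#0 0x95→b9/s1 MISS; vc=[]
#1 0x3a→b3/s1 MISS; vc=[9]
#2 0x30→b3/s1 L1-HIT; vc=[9]
#3 0x30→b3/s1 L1-HIT; vc=[9]
#4 0x9c→b9/s1 VC-HIT; vc=[3]
#5 0x32→b3/s1 VC-HIT; vc=[9]
#6 0x97→b9/s1 VC-HIT; vc=[3]
#7 0xd4→b13/s1 MISS; vc=[3,9]
#8 0x92→b9/s1 VC-HIT; vc=[3,13]
#9 0x34→b3/s1 VC-HIT; vc=[9,13]
#10 0x96→b9/s1 VC-HIT; vc=[3,13]
#11 0x3d→b3/s1 VC-HIT; vc=[9,13]
#12 0x93→b9/s1 VC-HIT; vc=[3,13]
#13 0x3d→b3/s1 VC-HIT; vc=[9,13]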